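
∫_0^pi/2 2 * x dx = pi^2/4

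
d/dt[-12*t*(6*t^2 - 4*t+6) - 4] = -216*t^2 + 96*t - 72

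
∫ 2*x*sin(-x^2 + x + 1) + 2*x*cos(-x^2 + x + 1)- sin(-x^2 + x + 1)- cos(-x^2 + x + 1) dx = sqrt(2)*sin(x^2 - x - 1 + pi/4) + C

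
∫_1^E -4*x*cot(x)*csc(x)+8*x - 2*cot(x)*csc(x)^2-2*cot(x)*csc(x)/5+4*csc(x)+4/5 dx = -(2*csc(1) + 4)^2/4 - 4/5 - 2*csc(1)/5 + 2*csc(E)/5 + 4*E/5 + (2*csc(E) + 4*E)^2/4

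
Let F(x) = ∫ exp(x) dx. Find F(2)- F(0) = -1 + exp(2)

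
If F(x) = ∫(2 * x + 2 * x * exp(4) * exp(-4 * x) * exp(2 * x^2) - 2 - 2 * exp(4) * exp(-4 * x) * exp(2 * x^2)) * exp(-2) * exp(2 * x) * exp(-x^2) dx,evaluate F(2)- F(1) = -E - exp(-2) + exp(-1) + exp(2)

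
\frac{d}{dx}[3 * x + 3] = 3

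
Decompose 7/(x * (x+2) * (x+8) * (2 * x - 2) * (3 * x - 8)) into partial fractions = 81/(5120*(3*x - 8)) + 7/(27648*(x + 8)) - 1/(144*(x + 2)) - 7/(270*(x - 1)) + 7/(256*x)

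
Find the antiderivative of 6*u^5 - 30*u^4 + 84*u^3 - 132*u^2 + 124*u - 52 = u^6 - 6*u^5 + 21*u^4 - 44*u^3 + 62*u^2 - 52*u + C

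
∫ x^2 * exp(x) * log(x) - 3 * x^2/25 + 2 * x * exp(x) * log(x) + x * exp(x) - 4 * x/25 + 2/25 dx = x*(-x^2 + 25*x*exp(x)*log(x) - 2*x + 2)/25 + C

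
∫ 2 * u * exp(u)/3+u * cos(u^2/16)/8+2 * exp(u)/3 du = 2*u*exp(u)/3 + sin(u^2/16) + C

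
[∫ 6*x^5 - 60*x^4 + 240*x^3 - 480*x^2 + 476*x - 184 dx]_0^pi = -56 - 2*(-2 + pi)^2 + (-2 + pi)^6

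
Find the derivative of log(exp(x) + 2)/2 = exp(x)/(2*exp(x) + 4)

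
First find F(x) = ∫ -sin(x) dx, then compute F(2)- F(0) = -1 + cos(2)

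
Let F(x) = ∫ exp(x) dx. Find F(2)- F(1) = -E + exp(2)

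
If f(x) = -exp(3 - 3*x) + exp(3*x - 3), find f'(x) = 3*exp(3 - 3*x) + 3*exp(3*x - 3)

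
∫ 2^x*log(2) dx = 2^x + C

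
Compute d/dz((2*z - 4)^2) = 8*z - 16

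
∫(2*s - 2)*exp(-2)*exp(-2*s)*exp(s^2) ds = exp(s^2 - 2*s - 2) + C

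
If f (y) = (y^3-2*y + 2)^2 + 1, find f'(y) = 6*y^5 - 16*y^3 + 12*y^2 + 8*y - 8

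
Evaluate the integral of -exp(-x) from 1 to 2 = -exp(-1) + exp(-2)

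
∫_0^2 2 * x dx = 4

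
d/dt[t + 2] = 1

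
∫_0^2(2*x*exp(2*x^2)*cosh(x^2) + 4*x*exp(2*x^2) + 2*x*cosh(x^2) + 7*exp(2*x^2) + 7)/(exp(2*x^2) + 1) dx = -log(2) + log(1 + exp(8)) + 14 + sinh(4)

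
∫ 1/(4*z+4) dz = log(z + 1)/4 + C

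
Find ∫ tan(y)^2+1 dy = tan(y) + C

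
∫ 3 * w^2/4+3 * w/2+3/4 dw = w^3/4 + 3*w^2/4 + 3*w/4 + C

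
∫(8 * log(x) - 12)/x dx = (2*log(x) - 3)^2 + C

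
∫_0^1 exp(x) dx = -1 + E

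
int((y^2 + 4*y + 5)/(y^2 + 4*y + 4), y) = (y*(y + 2) - 1)/(y + 2) + C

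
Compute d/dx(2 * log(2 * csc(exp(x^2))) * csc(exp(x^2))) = -4*x*(log(1/sin(exp(x^2))) + log(2) + 1)*exp(x^2)*cos(exp(x^2))/sin(exp(x^2))^2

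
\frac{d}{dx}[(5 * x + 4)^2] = 50*x + 40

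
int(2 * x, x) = x^2 + C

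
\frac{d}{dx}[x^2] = 2*x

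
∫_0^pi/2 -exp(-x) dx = -1 + exp(-pi/2)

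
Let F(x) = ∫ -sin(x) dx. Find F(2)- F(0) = -1 + cos(2)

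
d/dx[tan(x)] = cos(x)^(-2)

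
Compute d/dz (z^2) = 2*z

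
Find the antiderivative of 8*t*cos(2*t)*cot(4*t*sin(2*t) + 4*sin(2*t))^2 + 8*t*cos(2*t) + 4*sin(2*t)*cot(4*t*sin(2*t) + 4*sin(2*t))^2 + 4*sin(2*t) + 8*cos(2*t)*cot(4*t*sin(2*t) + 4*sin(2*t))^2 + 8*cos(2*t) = -cot((4*t + 4)*sin(2*t)) + C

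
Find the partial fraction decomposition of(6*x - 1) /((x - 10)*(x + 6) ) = 37/(16*(x + 6)) + 59/(16*(x - 10))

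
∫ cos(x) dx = sin(x) + C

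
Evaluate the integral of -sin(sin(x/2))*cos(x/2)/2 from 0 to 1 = -1 + cos(sin(1/2))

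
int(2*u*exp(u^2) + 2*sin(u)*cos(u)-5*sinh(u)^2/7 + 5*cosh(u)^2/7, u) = 5*u/7 + exp(u^2) + sin(u)^2 + C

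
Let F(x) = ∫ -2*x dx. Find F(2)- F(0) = -4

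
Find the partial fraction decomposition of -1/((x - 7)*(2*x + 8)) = 1/(22*(x + 4)) - 1/(22*(x - 7))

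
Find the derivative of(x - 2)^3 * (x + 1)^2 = 5*x^4 - 16*x^3 + 3*x^2 + 20*x - 4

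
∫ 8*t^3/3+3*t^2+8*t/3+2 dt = 2*t^4/3 + t^3 + 4*t^2/3 + 2*t + C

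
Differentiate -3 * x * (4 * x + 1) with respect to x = -24*x - 3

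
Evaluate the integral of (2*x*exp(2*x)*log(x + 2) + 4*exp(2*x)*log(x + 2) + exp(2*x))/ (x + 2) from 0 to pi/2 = -log(2) + exp(pi)*log(pi/2 + 2)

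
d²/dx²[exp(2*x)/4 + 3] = exp(2*x)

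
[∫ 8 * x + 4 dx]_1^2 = 16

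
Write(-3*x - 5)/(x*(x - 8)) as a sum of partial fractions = -29/(8*(x - 8)) + 5/(8*x)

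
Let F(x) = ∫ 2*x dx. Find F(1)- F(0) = 1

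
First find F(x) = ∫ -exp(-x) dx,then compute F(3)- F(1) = -exp(-1) + exp(-3)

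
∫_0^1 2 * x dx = 1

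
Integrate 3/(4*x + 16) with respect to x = 3*log(x + 4)/4 + C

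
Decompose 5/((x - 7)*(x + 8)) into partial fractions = -1/(3*(x + 8)) + 1/(3*(x - 7))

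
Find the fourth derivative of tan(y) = 24*tan(y)^5 + 40*tan(y)^3 + 16*tan(y)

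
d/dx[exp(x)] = exp(x)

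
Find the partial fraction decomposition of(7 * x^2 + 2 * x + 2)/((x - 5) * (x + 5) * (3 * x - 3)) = 167/(180*(x + 5)) - 11/(72*(x - 1)) + 187/(120*(x - 5))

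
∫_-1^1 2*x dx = 0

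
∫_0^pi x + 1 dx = -1/2 + (1 + pi)^2/2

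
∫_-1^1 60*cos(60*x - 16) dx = sin(44) + sin(76)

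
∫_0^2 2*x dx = 4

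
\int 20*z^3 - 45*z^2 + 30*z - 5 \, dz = 5*z^4 - 15*z^3 + 15*z^2 - 5*z + C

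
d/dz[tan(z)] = cos(z)^(-2)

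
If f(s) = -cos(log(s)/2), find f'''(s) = (7*sin(log(s)/2) - 6*cos(log(s)/2))/(8*s^3)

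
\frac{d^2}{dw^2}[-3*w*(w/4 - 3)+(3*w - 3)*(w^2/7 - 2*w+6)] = 18*w/7 - 201/14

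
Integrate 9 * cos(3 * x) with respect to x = 3*sin(3*x) + C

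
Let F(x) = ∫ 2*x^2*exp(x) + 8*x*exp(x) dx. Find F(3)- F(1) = -2*E + 26*exp(3)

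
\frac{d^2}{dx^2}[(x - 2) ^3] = 6*x - 12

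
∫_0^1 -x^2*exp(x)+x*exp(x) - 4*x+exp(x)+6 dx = 6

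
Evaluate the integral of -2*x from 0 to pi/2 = -pi^2/4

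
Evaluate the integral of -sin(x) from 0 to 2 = -1 + cos(2)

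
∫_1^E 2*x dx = -1 + exp(2)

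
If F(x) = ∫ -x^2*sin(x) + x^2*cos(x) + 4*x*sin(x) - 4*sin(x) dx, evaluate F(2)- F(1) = -sin(1) + 2*cos(2) - cos(1) + 2*sin(2)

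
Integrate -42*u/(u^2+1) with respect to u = -21*log(u^2 + 1) + C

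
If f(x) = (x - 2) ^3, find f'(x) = 3*x^2 - 12*x + 12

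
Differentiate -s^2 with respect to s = -2*s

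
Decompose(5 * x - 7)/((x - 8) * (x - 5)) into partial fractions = -6/(x - 5) + 11/(x - 8)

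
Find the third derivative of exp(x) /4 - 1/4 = exp(x)/4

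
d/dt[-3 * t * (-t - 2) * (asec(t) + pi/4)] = (12*t^2*sqrt(1 - 1/t^2)*asec(t) + 3*pi*t^2*sqrt(1 - 1/t^2) + 12*t*sqrt(1 - 1/t^2)*asec(t) + 3*pi*t*sqrt(1 - 1/t^2) + 6*t + 12)/(2*t*sqrt(1 - 1/t^2))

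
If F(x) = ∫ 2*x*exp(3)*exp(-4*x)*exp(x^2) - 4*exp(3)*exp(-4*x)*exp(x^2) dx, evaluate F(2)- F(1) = -1 + exp(-1)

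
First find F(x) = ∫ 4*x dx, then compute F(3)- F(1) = 16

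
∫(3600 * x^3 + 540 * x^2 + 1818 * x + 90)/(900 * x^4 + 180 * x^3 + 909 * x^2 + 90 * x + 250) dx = log(9*(10*x^2 + x + 5)^2/25 + 1) + C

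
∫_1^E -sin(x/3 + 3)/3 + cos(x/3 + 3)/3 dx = sqrt(2)*(sin(pi/4 + E/3 + 3) - sin((3*pi + 40)/12))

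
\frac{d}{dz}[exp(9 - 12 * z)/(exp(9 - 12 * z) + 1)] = -12*exp(12*z - 9)/(exp(-18)*exp(24*z) + 2*exp(-9)*exp(12*z) + 1)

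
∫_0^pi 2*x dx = pi^2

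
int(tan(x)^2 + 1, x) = tan(x) + C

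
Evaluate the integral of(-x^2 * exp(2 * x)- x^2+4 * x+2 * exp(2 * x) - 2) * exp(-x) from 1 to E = (-exp(2) + 2*E)*(-exp(-E) + exp(E)) - E + exp(-1)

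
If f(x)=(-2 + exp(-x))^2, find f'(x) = (4*exp(x) - 2)*exp(-2*x)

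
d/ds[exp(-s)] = -exp(-s)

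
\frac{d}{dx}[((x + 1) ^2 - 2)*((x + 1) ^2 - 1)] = 4*x^3 + 12*x^2 + 6*x - 2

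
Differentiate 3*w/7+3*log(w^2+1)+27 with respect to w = (3*w^2 + 42*w + 3)/(7*w^2 + 7)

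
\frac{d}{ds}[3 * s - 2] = 3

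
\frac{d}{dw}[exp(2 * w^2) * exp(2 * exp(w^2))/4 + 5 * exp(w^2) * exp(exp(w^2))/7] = 10*w*exp(w^2 + exp(w^2))/7 + 10*w*exp(2*w^2 + exp(w^2))/7 + w*exp(2*w^2 + 2*exp(w^2)) + w*exp(3*w^2 + 2*exp(w^2))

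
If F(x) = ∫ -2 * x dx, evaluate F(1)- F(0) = -1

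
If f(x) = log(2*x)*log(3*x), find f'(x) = (2*log(x) + log(2) + log(3))/x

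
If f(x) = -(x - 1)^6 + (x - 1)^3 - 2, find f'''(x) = -120*x^3 + 360*x^2 - 360*x + 126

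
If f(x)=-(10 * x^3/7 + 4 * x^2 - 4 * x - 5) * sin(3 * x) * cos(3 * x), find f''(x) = 180*x^3*sin(6*x)/7 + 72*x^2*sin(6*x) - 180*x^2*cos(6*x)/7 - 534*x*sin(6*x)/7 - 48*x*cos(6*x) - 94*sin(6*x) + 24*cos(6*x)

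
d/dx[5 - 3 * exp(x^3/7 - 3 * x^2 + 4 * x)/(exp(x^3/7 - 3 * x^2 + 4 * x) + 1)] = (-9*x^2*exp(x^3/7 - 3*x^2 + 4*x) + 126*x*exp(x^3/7 - 3*x^2 + 4*x) - 84*exp(x^3/7 - 3*x^2 + 4*x))/(7*exp(8*x)*exp(-6*x^2)*exp(2*x^3/7) + 14*exp(4*x)*exp(-3*x^2)*exp(x^3/7) + 7)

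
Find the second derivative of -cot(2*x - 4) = -8*cos(2*x - 4)/sin(2*x - 4)^3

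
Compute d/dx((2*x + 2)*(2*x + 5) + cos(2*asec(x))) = (8*x^3*sqrt(1 - 1/x^2) + 14*x^2*sqrt(1 - 1/x^2) - 2*sin(2*asec(x)))/(x^2*sqrt(1 - 1/x^2))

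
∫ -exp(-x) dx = exp(-x) + C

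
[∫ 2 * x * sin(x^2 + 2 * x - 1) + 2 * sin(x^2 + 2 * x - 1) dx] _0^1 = -cos(2) + cos(1)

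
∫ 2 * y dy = y^2 + C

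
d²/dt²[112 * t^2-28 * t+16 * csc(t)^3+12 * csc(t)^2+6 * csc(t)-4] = 224 - 6/sin(t) - 48/sin(t)^2 - 132/sin(t)^3 + 72/sin(t)^4 + 192/sin(t)^5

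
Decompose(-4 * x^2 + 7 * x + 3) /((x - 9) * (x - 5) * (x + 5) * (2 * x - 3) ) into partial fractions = 12/(455*(2*x - 3)) + 33/(455*(x + 5)) + 31/(140*(x - 5)) - 43/(140*(x - 9))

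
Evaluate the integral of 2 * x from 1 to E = -1 + exp(2)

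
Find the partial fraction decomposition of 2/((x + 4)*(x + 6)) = -1/(x + 6) + 1/(x + 4)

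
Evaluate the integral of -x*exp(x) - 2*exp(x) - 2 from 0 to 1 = -2*E - 1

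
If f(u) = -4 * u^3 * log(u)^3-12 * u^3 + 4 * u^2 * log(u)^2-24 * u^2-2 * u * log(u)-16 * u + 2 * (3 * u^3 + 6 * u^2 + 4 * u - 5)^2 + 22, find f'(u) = 108*u^5 + 360*u^4 + 480*u^3 - 12*u^2*log(u)^3 - 12*u^2*log(u)^2 + 72*u^2 + 8*u*log(u)^2 + 8*u*log(u) - 224*u - 2*log(u) - 98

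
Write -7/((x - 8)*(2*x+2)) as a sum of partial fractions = 7/(18*(x + 1)) - 7/(18*(x - 8))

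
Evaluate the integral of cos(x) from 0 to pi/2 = 1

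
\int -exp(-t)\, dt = exp(-t) + C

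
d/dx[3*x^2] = 6*x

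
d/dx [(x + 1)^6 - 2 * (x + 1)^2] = 6*x^5 + 30*x^4 + 60*x^3 + 60*x^2 + 26*x + 2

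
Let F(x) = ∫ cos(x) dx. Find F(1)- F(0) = sin(1)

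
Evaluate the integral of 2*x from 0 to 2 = 4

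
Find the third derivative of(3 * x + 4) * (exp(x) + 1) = 3*x*exp(x) + 13*exp(x)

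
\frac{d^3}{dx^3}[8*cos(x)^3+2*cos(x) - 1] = -216*sin(x)^3 + 170*sin(x)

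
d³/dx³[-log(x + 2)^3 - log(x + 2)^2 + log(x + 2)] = (-6*log(x + 2)^2 + 14*log(x + 2) + 2)/(x^3 + 6*x^2 + 12*x + 8)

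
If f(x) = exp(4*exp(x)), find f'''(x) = 4*exp(x + 4*exp(x)) + 48*exp(2*x + 4*exp(x)) + 64*exp(3*x + 4*exp(x))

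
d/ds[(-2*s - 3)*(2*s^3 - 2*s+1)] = -16*s^3 - 18*s^2 + 8*s + 4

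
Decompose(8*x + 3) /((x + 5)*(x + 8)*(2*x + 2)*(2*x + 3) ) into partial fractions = 36/(91*(2*x + 3)) + 61/(546*(x + 8)) - 37/(168*(x + 5)) - 5/(56*(x + 1))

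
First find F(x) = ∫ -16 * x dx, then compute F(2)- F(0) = -32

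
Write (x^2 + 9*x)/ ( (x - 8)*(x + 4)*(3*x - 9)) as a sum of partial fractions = -5/(63*(x + 4)) - 12/(35*(x - 3)) + 34/(45*(x - 8))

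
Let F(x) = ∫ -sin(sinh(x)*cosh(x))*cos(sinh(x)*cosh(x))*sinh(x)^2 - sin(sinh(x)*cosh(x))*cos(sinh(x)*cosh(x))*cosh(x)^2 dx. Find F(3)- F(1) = cos(2*sinh(3)*cosh(3))/4 - cos(2*sinh(1)*cosh(1))/4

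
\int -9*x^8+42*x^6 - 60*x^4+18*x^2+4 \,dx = -x^9 + 6*x^7 - 12*x^5 + 6*x^3 + 4*x + C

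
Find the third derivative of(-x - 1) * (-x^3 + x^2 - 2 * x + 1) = 24*x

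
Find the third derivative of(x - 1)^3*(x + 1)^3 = 120*x^3 - 72*x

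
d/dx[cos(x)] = -sin(x)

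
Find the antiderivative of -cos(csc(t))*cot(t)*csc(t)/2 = sin(csc(t))/2 + C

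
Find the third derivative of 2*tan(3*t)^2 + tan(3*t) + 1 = 1296*tan(3*t)^5 + 162*tan(3*t)^4 + 2160*tan(3*t)^3 + 216*tan(3*t)^2 + 864*tan(3*t) + 54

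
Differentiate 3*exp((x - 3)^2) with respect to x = 6*x*exp(x^2 - 6*x + 9) - 18*exp(x^2 - 6*x + 9)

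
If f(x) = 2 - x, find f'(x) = -1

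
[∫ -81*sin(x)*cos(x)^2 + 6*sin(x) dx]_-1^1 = 0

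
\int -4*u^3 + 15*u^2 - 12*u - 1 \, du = -u^4 + 5*u^3 - 6*u^2 - u + C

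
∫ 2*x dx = x^2 + C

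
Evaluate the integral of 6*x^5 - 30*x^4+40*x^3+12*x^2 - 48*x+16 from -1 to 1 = 28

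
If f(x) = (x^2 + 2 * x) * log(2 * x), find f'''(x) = (2*x - 2)/x^2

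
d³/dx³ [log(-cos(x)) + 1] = -2*sin(x)/cos(x)^3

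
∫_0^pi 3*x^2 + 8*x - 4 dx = -5 + (pi + 5)*(-pi + 1 + pi^2)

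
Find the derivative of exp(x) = exp(x)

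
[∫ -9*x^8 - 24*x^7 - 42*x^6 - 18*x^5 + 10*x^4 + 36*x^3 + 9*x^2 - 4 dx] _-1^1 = -12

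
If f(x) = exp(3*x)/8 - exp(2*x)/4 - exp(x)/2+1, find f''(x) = 9*exp(3*x)/8 - exp(2*x) - exp(x)/2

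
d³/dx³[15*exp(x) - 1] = 15*exp(x)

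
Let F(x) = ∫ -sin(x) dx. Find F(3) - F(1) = cos(3) - cos(1)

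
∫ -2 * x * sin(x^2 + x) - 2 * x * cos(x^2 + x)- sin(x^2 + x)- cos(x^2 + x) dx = sqrt(2)*cos(x^2 + x + pi/4) + C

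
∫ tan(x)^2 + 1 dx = tan(x) + C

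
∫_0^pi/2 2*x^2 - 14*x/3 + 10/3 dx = (-1 + pi/3)*((-1 + pi/2)^2 + 1) + 2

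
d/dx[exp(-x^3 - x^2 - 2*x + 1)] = (-3*x^2 - 2*x - 2)*exp(-x^3 - x^2 - 2*x + 1)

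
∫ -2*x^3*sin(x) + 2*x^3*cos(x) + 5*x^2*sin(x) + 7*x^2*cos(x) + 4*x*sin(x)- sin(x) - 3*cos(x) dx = sqrt(2)*(2*x^3 + x^2 - 2*x - 1)*sin(x + pi/4) + C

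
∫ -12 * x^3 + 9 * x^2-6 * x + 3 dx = -3*x^4 + 3*x^3 - 3*x^2 + 3*x + C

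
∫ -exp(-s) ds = exp(-s) + C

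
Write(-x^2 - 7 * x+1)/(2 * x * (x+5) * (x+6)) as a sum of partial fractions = 7/(12*(x + 6)) - 11/(10*(x + 5)) + 1/(60*x)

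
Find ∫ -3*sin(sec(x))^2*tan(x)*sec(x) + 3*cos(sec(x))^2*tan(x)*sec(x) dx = 3*sin(2/cos(x))/2 + C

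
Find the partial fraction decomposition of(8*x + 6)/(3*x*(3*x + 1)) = -10/(3*(3*x + 1)) + 2/x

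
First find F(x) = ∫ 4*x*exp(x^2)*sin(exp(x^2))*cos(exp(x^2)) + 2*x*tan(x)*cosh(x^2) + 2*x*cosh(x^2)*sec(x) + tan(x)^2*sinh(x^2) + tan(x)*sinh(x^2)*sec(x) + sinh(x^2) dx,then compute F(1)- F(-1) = 2*tan(1)*sinh(1)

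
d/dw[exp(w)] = exp(w)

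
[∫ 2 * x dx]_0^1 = 1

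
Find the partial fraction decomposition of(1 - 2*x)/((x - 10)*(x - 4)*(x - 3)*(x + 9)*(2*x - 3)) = 32/(5355*(2*x - 3)) + 1/(3276*(x + 9)) - 5/(252*(x - 3)) + 7/(390*(x - 4)) - 1/(714*(x - 10))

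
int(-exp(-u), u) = exp(-u) + C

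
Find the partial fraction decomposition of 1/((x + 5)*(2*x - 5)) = 2/(15*(2*x - 5)) - 1/(15*(x + 5))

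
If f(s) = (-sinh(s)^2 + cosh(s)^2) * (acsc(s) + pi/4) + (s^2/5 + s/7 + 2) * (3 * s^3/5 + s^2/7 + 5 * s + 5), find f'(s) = (147*s^6*sqrt(1 - 1/s^2) + 112*s^5*sqrt(1 - 1/s^2) + 1632*s^4*sqrt(1 - 1/s^2) + 980*s^3*sqrt(1 - 1/s^2) + 2625*s^2*sqrt(1 - 1/s^2) - 245)/(245*s^2*sqrt(1 - 1/s^2))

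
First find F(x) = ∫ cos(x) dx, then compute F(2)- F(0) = sin(2)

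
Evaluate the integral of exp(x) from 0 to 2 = -1 + exp(2)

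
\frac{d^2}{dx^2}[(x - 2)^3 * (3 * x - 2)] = 36*x^2 - 120*x + 96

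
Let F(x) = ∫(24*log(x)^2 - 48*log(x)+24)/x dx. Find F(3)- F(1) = (-2 + 2*log(3))^3 + 8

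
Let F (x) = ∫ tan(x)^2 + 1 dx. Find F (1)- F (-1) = 2*tan(1)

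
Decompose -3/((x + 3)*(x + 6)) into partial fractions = 1/(x + 6) - 1/(x + 3)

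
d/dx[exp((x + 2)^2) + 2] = 2*x*exp(x^2 + 4*x + 4) + 4*exp(x^2 + 4*x + 4)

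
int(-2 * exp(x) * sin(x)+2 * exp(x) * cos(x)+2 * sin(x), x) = (2*exp(x) - 2)*cos(x) + C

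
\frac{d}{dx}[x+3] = 1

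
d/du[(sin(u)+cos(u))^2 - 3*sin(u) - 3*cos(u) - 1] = 2*cos(2*u) - 3*sqrt(2)*cos(u + pi/4)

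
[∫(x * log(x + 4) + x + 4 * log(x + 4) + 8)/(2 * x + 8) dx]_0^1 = -8*log(2) + 9*log(5)/2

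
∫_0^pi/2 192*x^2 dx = 8*pi^3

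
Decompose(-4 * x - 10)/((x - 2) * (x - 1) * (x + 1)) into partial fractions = -1/(x + 1) + 7/(x - 1) - 6/(x - 2)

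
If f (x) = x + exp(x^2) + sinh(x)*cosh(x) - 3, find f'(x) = 2*x*exp(x^2) + cosh(2*x) + 1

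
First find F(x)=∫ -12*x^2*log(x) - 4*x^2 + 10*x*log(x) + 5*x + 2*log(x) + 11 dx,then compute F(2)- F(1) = 9 - 8*log(2)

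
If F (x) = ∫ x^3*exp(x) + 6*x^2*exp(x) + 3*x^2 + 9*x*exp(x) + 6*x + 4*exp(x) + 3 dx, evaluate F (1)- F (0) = 6 + 8*E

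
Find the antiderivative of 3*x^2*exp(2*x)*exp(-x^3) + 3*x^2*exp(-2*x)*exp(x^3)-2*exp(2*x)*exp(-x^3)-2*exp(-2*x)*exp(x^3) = 2*sinh(x*(x^2 - 2)) + C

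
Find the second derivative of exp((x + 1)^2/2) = x^2*exp(x^2/2 + x + 1/2) + 2*x*exp(x^2/2 + x + 1/2) + 2*exp(x^2/2 + x + 1/2)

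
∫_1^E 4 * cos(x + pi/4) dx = -4*sin(pi/4 + 1) + 4*sin(pi/4 + E)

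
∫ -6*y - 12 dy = -3*y^2 - 12*y + C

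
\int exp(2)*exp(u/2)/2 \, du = exp(u/2 + 2) + C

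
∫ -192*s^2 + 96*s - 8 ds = -64*s^3 + 48*s^2 - 8*s + C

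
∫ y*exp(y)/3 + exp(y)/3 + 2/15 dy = y*(5*exp(y) + 2)/15 + C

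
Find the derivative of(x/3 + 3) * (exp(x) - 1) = x*exp(x)/3 + 10*exp(x)/3 - 1/3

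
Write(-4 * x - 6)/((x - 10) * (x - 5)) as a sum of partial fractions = 26/(5*(x - 5)) - 46/(5*(x - 10))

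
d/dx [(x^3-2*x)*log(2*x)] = 3*x^2*log(x) + x^2 + 3*x^2*log(2) - 2*log(x) - 2 - 2*log(2)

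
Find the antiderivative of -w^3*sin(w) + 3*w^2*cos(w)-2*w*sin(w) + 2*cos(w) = w*(w^2 + 2)*cos(w) + C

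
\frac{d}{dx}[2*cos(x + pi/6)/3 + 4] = -2*sin(x + pi/6)/3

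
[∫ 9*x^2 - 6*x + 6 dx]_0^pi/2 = -3*pi^2/4 + 3*pi + 3*pi^3/8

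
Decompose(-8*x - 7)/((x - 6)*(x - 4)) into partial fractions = 39/(2*(x - 4)) - 55/(2*(x - 6))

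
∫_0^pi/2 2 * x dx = pi^2/4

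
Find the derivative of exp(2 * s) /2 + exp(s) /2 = exp(2*s) + exp(s)/2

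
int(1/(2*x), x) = log(-x)/2 + C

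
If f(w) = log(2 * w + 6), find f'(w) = 1/(w + 3)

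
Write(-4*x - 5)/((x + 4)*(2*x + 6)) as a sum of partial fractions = -11/(2*(x + 4)) + 7/(2*(x + 3))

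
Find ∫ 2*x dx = x^2 + C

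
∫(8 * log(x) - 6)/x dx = 2*(2*log(x) - 3)*log(x) + C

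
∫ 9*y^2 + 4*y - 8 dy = 3*y^3 + 2*y^2 - 8*y + C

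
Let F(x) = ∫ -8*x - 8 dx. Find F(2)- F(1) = -20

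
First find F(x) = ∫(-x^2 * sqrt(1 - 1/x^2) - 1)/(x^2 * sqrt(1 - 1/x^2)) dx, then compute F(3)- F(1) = -2 - pi/2 + acsc(3)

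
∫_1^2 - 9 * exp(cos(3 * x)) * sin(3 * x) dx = -3*exp(cos(3)) + 3*exp(cos(6))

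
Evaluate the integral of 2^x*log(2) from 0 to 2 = 3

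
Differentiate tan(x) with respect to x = cos(x)^(-2)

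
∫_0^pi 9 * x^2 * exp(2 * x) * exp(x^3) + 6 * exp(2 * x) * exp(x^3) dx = -3 + 3*exp(2*pi + pi^3)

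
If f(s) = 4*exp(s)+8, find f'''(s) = 4*exp(s)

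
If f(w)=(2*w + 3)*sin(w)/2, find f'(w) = w*cos(w) + sin(w) + 3*cos(w)/2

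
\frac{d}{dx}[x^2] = 2*x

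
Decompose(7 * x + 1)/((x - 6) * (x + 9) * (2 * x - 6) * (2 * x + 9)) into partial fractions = -122/(2835*(2*x + 9)) + 31/(1620*(x + 9)) - 11/(540*(x - 3)) + 43/(1890*(x - 6))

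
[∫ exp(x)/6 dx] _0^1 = -1/6 + E/6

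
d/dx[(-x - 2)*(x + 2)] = -2*x - 4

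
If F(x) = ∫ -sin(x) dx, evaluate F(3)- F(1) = cos(3) - cos(1)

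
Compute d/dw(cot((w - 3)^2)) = 2*(3 - w)/sin(w^2 - 6*w + 9)^2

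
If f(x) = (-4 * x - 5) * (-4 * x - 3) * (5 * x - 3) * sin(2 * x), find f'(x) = 160*x^3*cos(2*x) + 240*x^2*sin(2*x) + 224*x^2*cos(2*x) + 224*x*sin(2*x) - 42*x*cos(2*x) - 21*sin(2*x) - 90*cos(2*x)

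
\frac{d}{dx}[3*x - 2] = 3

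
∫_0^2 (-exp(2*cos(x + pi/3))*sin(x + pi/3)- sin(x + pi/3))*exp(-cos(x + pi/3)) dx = -exp(-cos(pi/3 + 2)) - exp(1/2) + exp(cos(pi/3 + 2)) + exp(-1/2)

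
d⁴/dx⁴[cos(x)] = cos(x)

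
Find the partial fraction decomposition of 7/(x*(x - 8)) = 7/(8*(x - 8)) - 7/(8*x)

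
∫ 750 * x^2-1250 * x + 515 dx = 250*x^3 - 625*x^2 + 515*x + C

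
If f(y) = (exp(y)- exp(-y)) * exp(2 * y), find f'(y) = 3*exp(3*y) - exp(y)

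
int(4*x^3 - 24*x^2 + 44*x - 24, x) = x^4 - 8*x^3 + 22*x^2 - 24*x + C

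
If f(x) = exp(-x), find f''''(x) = exp(-x)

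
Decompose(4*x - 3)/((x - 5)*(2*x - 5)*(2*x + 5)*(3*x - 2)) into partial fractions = -9/(2717*(3*x - 2)) + 26/(1425*(2*x + 5)) - 14/(275*(2*x - 5)) + 17/(975*(x - 5))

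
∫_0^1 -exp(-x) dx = -1 + exp(-1)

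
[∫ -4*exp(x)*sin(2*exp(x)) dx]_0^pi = 2*cos(2*exp(pi)) - 2*cos(2)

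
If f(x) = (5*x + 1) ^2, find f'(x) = 50*x + 10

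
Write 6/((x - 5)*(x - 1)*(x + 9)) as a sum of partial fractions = 3/(70*(x + 9)) - 3/(20*(x - 1)) + 3/(28*(x - 5))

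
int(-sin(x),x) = cos(x) + C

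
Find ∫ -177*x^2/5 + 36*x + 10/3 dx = -59*x^3/5 + 18*x^2 + 10*x/3 + C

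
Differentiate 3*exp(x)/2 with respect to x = 3*exp(x)/2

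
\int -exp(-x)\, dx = exp(-x) + C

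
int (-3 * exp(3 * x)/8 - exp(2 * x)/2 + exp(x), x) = (-exp(2*x) - 2*exp(x) + 8)*exp(x)/8 + C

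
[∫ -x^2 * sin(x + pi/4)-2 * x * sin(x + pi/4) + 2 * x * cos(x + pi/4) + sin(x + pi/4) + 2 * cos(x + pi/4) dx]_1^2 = 7*cos(pi/4 + 2) - 2*cos(pi/4 + 1)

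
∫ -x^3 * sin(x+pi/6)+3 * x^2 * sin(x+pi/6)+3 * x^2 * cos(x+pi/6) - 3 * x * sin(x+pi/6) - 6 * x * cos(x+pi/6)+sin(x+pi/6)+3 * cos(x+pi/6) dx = (x - 1)^3*cos(x + pi/6) + C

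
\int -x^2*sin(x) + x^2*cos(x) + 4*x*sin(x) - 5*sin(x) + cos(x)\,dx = sqrt(2)*((x - 1)^2 + 2)*sin(x + pi/4) + C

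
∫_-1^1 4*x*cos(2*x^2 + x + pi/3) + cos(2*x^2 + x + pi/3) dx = -sin(1 + pi/3) + sin(pi/3 + 3)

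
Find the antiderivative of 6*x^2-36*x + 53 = 2*x^3 - 18*x^2 + 53*x + C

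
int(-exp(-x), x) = exp(-x) + C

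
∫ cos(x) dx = sin(x) + C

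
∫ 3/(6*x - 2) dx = log(3*x - 1)/2 + C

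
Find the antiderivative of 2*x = x^2 + C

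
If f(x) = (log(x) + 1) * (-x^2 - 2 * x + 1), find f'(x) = (-2*x^2*log(x) - 3*x^2 - 2*x*log(x) - 4*x + 1)/x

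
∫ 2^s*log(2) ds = 2^s + C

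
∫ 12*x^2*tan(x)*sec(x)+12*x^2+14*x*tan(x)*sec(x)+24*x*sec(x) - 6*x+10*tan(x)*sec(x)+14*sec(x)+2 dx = 4*x^3 - 3*x^2 + 2*x + (12*x^2 + 14*x + 10)*sec(x) + C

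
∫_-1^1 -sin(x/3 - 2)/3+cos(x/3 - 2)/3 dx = -sin(5/3) + cos(5/3) - cos(7/3) + sin(7/3)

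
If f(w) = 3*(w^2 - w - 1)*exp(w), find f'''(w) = 3*w^2*exp(w) + 15*w*exp(w) + 6*exp(w)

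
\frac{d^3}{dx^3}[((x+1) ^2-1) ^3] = 120*x^3 + 360*x^2 + 288*x + 48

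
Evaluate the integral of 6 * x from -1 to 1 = 0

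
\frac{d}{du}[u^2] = 2*u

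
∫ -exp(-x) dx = exp(-x) + C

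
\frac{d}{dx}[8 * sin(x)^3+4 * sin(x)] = 10*cos(x) - 6*cos(3*x)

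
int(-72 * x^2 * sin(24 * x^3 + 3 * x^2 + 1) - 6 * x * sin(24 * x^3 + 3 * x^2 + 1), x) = cos(x^2*(24*x + 3) + 1) + C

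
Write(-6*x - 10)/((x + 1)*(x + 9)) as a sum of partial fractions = -11/(2*(x + 9)) - 1/(2*(x + 1))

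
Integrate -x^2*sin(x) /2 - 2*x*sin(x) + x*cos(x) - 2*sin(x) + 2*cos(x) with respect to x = (x + 2)^2*cos(x)/2 + C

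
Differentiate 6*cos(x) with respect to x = -6*sin(x)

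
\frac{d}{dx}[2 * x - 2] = 2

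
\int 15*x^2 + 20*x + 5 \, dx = 5*x^3 + 10*x^2 + 5*x + C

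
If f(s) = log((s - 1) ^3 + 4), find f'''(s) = (6*s^6 - 36*s^5 + 90*s^4 - 288*s^3 + 594*s^2 - 540*s + 270)/(s^9 - 9*s^8 + 36*s^7 - 72*s^6 + 54*s^5 + 54*s^4 - 108*s^3 + 81*s + 27)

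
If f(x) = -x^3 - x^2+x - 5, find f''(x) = -6*x - 2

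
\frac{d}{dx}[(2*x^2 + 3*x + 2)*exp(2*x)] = 4*x^2*exp(2*x) + 10*x*exp(2*x) + 7*exp(2*x)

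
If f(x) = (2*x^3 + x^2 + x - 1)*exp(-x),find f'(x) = (-2*x^3 + 5*x^2 + x + 2)*exp(-x)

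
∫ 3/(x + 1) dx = 3*log(x + 1) + C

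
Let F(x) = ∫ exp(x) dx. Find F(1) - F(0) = -1 + E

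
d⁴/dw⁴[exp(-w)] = exp(-w)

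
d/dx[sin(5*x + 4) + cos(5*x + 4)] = 5*sqrt(2)*cos(5*x + pi/4 + 4)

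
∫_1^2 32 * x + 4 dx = 52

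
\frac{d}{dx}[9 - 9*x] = -9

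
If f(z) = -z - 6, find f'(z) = -1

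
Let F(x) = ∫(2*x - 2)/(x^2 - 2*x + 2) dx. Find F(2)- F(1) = log(2)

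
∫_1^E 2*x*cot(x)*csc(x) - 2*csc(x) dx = -2*E*csc(E) + 2*csc(1)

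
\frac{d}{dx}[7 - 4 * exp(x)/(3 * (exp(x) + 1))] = -4*exp(x)/(3*exp(2*x) + 6*exp(x) + 3)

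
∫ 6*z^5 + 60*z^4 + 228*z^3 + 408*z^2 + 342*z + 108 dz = z^6 + 12*z^5 + 57*z^4 + 136*z^3 + 171*z^2 + 108*z + C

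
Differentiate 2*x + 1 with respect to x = 2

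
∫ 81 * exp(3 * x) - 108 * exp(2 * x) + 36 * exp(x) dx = (3*exp(x) - 2)^3 + C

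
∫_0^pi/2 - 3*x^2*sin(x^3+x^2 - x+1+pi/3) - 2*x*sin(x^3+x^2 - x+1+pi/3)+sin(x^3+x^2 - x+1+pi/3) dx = -cos(1 + pi/3) + sin(1 + pi/3 + pi^2/4 + pi^3/8)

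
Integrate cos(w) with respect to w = sin(w) + C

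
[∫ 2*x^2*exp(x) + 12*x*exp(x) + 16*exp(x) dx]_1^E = -18*E + 2*(2 + E)^2*exp(E)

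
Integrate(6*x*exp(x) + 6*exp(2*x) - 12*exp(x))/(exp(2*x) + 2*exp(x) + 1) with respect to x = 6*(x - 3)*exp(x)/(exp(x) + 1) + C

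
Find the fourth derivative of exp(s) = exp(s)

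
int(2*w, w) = w^2 + C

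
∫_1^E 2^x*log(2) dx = -2 + 2^E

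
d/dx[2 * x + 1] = 2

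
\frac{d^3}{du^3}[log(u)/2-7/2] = u^(-3)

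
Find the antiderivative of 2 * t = t^2 + C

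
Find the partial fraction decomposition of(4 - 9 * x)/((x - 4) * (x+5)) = -49/(9*(x + 5)) - 32/(9*(x - 4))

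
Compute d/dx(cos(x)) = -sin(x)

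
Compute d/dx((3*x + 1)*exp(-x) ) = (2 - 3*x)*exp(-x)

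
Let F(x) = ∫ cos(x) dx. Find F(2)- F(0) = sin(2)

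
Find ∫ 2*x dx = x^2 + C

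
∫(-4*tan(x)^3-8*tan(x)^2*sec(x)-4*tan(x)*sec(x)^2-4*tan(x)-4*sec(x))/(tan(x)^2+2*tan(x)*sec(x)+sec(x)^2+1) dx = -2*log((tan(x) + sec(x))^2 + 1) + C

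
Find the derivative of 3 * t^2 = 6*t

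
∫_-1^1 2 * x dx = 0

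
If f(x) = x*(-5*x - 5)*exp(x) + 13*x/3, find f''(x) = -5*x^2*exp(x) - 25*x*exp(x) - 20*exp(x)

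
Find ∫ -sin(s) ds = cos(s) + C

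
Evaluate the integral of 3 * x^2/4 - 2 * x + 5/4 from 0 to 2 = 1/2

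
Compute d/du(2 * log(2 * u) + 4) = 2/u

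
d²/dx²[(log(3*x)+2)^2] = (-2*log(x) - 2*log(3) - 2)/x^2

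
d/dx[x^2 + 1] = 2*x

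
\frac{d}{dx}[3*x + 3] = 3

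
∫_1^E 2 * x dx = -1 + exp(2)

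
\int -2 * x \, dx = -x^2 + C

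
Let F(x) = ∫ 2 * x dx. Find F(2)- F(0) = 4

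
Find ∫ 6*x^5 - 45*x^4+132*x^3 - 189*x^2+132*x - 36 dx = x^6 - 9*x^5 + 33*x^4 - 63*x^3 + 66*x^2 - 36*x + C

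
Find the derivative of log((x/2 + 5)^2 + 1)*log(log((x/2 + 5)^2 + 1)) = (2*x*log(log(x^2/4 + 5*x + 26)) + 2*x + 20*log(log(x^2/4 + 5*x + 26)) + 20)/(x^2 + 20*x + 104)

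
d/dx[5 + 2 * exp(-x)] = -2*exp(-x)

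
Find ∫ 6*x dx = 3*x^2 + C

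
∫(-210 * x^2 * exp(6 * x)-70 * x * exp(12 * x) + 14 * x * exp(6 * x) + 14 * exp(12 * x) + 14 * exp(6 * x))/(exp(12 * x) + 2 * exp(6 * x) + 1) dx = 7*x*(2 - 5*x)*exp(6*x)/(exp(6*x) + 1) + C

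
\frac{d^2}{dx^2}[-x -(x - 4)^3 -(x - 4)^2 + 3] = 22 - 6*x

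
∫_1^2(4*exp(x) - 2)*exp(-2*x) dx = -(-2 + exp(-1))^2 + (-2 + exp(-2))^2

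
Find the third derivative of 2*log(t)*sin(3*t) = (-54*t^3*log(t)*cos(3*t) - 54*t^2*sin(3*t) - 18*t*cos(3*t) + 4*sin(3*t))/t^3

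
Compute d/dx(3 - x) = -1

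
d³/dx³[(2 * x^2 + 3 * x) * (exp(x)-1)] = 2*x^2*exp(x) + 15*x*exp(x) + 21*exp(x)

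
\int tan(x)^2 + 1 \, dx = tan(x) + C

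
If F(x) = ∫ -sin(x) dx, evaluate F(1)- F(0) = -1 + cos(1)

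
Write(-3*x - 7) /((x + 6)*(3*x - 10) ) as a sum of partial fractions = -51/(28*(3*x - 10)) - 11/(28*(x + 6))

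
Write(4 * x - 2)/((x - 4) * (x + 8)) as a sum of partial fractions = 17/(6*(x + 8)) + 7/(6*(x - 4))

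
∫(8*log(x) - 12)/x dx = (2*log(x) - 3)^2 + C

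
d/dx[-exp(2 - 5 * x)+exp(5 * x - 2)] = (5*exp(10*x - 4) + 5)*exp(2 - 5*x)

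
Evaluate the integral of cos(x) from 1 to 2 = -sin(1) + sin(2)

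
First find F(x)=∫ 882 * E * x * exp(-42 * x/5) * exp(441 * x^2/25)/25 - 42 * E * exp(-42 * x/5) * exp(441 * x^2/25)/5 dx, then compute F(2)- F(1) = -exp(256/25) + exp(1369/25)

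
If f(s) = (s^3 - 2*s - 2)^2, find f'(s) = 6*s^5 - 16*s^3 - 12*s^2 + 8*s + 8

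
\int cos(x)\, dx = sin(x) + C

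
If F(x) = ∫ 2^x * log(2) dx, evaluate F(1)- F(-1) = 3/2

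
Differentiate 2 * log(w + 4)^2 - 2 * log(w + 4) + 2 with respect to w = (4*log(w + 4) - 2)/(w + 4)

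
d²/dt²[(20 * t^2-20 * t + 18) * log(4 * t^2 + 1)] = (640*t^4*log(4*t^2 + 1) + 1920*t^4 - 640*t^3 + 320*t^2*log(4*t^2 + 1) + 224*t^2 - 480*t + 40*log(4*t^2 + 1) + 144)/(16*t^4 + 8*t^2 + 1)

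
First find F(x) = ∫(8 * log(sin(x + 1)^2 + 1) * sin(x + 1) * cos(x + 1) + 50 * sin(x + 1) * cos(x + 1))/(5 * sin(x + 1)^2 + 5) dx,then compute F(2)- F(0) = -5*log(sin(1)^2 + 1) - 2*log(sin(1)^2 + 1)^2/5 + 2*log(sin(3)^2 + 1)^2/5 + 5*log(sin(3)^2 + 1)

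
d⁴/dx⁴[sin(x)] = sin(x)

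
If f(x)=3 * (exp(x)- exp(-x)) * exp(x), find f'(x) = 6*exp(2*x)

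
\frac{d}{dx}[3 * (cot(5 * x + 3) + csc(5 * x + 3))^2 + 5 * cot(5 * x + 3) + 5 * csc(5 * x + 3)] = -5*(5*cos(5*x + 3) + 5 + 6*cos(5*x + 3)^2/sin(5*x + 3) + 12*cos(5*x + 3)/sin(5*x + 3) + 6/sin(5*x + 3))/sin(5*x + 3)^2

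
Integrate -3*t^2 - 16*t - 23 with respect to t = -t^3 - 8*t^2 - 23*t + C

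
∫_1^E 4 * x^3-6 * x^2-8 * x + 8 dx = -3 + (-2 + E)^2*(-1 + (1 + E)^2)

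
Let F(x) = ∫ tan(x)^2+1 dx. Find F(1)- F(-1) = 2*tan(1)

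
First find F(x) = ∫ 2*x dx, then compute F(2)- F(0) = 4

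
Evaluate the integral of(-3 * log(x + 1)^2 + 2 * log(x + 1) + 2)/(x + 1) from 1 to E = -log(1 + E)^3 - 2*log(2) - log(2)^2 + log(2)^3 + log(1 + E)^2 + 2*log(1 + E)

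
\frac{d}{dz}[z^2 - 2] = 2*z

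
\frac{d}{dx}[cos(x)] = -sin(x)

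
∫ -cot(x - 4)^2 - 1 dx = cot(x - 4) + C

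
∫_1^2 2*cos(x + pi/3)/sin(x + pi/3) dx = 2*log(sin(pi/3 + 2)) - 2*log(sin(1 + pi/3))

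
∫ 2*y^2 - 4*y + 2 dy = 2*y^3/3 - 2*y^2 + 2*y + C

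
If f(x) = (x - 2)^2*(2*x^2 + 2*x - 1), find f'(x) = 8*x^3 - 18*x^2 - 2*x + 12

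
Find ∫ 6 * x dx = 3*x^2 + C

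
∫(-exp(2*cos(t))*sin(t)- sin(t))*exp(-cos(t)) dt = 2*sinh(cos(t)) + C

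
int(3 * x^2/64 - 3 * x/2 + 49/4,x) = x^3/64 - 3*x^2/4 + 49*x/4 + C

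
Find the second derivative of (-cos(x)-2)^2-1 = -4*cos(x) - 2*cos(2*x)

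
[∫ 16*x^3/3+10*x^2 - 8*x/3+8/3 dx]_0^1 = 6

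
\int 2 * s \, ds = s^2 + C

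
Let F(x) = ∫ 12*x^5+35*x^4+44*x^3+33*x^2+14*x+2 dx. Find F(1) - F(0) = 40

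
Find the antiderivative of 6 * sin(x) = -6*cos(x) + C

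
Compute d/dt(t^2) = 2*t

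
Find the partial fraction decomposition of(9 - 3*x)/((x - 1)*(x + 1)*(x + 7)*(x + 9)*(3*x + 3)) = 3/(320*(x + 9)) - 5/(288*(x + 7)) + 1/(576*(x + 1)) - 1/(24*(x + 1)^2) + 1/(160*(x - 1))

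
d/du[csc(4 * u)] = -4*cot(4*u)*csc(4*u)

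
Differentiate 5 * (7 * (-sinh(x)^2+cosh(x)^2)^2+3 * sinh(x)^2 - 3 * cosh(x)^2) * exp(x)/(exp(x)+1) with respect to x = 20*exp(x)/(exp(2*x) + 2*exp(x) + 1)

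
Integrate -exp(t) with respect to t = -exp(t) + C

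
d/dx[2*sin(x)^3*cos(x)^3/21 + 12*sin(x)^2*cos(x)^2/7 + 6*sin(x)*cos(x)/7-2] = -(1 - cos(2*x))^2*cos(2*x)/14 + 6*sin(4*x)/7 + cos(2*x) - cos(4*x)/14 - 1/14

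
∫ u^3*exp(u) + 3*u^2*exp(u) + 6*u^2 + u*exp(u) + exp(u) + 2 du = u*(u^2 + 1)*(exp(u) + 2) + C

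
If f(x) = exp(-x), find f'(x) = -exp(-x)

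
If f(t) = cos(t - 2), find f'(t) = -sin(t - 2)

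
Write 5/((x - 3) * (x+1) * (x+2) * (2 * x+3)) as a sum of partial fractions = 40/(9*(2*x + 3)) - 1/(x + 2) - 5/(4*(x + 1)) + 1/(36*(x - 3))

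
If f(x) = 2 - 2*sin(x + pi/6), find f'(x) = -2*cos(x + pi/6)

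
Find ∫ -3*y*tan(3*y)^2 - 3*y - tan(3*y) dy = -y*tan(3*y) + C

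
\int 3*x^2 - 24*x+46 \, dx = x^3 - 12*x^2 + 46*x + C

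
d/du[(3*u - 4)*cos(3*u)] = -9*u*sin(3*u) + 12*sin(3*u) + 3*cos(3*u)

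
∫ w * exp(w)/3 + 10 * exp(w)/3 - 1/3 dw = (w + 9)*(exp(w) - 1)/3 + C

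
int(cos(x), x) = sin(x) + C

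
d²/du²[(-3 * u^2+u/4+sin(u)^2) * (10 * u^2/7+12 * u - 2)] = 20*u^2*cos(2*u)/7 - 360*u^2/7 + 40*u*sin(2*u)/7 + 24*u*cos(2*u) - 1497*u/7 + 24*sin(2*u) - 38*cos(2*u)/7 + 136/7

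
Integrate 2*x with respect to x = x^2 + C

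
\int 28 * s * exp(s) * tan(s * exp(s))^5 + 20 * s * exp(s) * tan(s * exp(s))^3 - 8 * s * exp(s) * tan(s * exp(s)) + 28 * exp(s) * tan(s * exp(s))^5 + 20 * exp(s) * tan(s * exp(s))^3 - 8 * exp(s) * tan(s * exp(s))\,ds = (7*tan(s*exp(s))^2 - 4)*tan(s*exp(s))^2 + C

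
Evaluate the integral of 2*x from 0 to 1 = 1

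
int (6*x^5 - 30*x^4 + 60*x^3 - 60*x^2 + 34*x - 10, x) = x^6 - 6*x^5 + 15*x^4 - 20*x^3 + 17*x^2 - 10*x + C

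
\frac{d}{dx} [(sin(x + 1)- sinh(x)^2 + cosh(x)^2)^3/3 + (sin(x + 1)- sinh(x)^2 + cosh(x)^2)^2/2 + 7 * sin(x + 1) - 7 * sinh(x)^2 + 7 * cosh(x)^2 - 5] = 3*sin(2*x + 2)/2 + 37*cos(x + 1)/4 - cos(3*x + 3)/4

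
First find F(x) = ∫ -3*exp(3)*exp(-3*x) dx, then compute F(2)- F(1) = -1 + exp(-3)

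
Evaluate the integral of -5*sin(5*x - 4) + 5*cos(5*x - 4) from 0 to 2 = sin(4) + sin(6) - cos(4) + cos(6)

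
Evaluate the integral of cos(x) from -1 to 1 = 2*sin(1)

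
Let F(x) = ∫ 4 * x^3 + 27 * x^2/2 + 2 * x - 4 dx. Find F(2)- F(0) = 48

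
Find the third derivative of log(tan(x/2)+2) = (tan(x/2)^6 + 6*tan(x/2)^5 + 13*tan(x/2)^4 + 4*tan(x/2)^3 + 17*tan(x/2)^2 - 2*tan(x/2) + 5)/(4*(tan(x/2) + 2)^3)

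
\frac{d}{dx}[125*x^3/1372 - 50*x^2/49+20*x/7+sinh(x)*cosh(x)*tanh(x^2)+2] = 375*x^2/1372 + x*sinh(2*x)/cosh(x^2)^2 - 100*x/49 + cosh(2*x)*tanh(x^2) + 20/7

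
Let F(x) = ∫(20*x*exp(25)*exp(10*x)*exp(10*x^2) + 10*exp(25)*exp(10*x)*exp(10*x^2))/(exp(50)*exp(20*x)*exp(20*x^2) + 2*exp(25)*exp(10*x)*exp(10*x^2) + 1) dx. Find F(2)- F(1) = -exp(45)/(1 + exp(45)) + exp(85)/(1 + exp(85))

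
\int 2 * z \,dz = z^2 + C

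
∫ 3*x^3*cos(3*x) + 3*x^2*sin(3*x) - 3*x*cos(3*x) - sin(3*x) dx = x*(x^2 - 1)*sin(3*x) + C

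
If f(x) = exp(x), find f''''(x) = exp(x)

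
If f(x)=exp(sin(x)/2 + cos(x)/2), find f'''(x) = -(sqrt(2)*sin(3*x + pi/4) + 12*cos(2*x) + 5*sqrt(2)*cos(x + pi/4))*exp(sin(x)/2)*exp(cos(x)/2)/16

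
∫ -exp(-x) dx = exp(-x) + C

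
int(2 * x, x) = x^2 + C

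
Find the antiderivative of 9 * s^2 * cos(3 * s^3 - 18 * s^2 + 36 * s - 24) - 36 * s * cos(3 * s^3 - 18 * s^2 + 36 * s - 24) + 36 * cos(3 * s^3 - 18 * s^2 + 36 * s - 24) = sin(3*(s - 2)^3) + C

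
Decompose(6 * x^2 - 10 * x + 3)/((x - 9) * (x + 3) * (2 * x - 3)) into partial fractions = -2/(45*(2*x - 3)) + 29/(36*(x + 3)) + 133/(60*(x - 9))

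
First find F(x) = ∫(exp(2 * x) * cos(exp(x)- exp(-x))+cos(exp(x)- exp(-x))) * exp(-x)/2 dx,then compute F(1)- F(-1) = sin(E - exp(-1))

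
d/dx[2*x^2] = 4*x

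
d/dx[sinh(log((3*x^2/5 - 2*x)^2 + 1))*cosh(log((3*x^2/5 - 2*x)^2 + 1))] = 4*x*(9*x^2 - 45*x + 50)*cosh(2*log(9*x^4/25 - 12*x^3/5 + 4*x^2 + 1))/(9*x^4 - 60*x^3 + 100*x^2 + 25)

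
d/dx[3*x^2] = 6*x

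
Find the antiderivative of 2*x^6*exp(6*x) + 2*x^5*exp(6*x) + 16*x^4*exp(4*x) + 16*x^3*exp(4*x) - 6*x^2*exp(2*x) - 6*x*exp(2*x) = x^2*(x^4*exp(4*x) + 12*x^2*exp(2*x) - 9)*exp(2*x)/3 + C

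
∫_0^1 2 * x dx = 1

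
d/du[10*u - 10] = 10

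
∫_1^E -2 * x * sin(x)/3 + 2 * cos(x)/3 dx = 2*E*cos(E)/3 - 2*cos(1)/3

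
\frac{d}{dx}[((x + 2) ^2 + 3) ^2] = 4*x^3 + 24*x^2 + 60*x + 56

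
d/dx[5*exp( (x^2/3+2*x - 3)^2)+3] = 20*x^3*exp(x^4/9 + 4*x^3/3 + 2*x^2 - 12*x + 9)/9 + 20*x^2*exp(x^4/9 + 4*x^3/3 + 2*x^2 - 12*x + 9) + 20*x*exp(x^4/9 + 4*x^3/3 + 2*x^2 - 12*x + 9) - 60*exp(x^4/9 + 4*x^3/3 + 2*x^2 - 12*x + 9)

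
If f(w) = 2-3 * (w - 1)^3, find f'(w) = -9*w^2 + 18*w - 9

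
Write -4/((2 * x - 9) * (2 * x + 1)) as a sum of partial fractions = 2/(5*(2*x + 1)) - 2/(5*(2*x - 9))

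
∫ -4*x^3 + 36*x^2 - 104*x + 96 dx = -x^4 + 12*x^3 - 52*x^2 + 96*x + C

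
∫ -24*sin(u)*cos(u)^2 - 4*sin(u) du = 4*(cos(2*u) + 2)*cos(u) + C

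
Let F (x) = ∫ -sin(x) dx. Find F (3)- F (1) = cos(3) - cos(1)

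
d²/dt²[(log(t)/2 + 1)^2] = (-log(t) - 1)/(2*t^2)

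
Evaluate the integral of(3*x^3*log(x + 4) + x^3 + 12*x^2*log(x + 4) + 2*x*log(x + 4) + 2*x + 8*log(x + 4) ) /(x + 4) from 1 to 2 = -3*log(5) + 12*log(6)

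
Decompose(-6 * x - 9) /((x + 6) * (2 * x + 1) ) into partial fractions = -12/(11*(2*x + 1)) - 27/(11*(x + 6))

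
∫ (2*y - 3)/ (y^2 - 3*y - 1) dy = log(-y^2 + 3*y + 1) + C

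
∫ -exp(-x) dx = exp(-x) + C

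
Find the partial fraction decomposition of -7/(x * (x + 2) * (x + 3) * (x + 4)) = 7/(8*(x + 4)) - 7/(3*(x + 3)) + 7/(4*(x + 2)) - 7/(24*x)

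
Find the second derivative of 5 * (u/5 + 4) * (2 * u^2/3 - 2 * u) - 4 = 4*u + 68/3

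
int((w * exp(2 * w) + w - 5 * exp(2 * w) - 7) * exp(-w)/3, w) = 2*(w - 6)*sinh(w)/3 + C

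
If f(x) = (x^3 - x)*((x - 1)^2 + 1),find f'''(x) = 60*x^2 - 48*x + 6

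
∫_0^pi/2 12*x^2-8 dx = -4*pi + pi^3/2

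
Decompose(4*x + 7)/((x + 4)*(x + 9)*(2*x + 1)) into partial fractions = 20/(119*(2*x + 1)) - 29/(85*(x + 9)) + 9/(35*(x + 4))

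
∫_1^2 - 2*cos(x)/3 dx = -2*sin(2)/3 + 2*sin(1)/3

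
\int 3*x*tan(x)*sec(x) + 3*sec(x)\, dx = 3*x*sec(x) + C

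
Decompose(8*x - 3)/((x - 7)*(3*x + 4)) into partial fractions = 41/(25*(3*x + 4)) + 53/(25*(x - 7))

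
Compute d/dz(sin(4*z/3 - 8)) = 4*cos(4*z/3 - 8)/3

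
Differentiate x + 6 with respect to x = 1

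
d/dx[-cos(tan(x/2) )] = sin(tan(x/2))/(2*cos(x/2)^2)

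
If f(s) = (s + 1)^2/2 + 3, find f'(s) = s + 1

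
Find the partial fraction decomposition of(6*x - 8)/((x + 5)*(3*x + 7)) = -33/(4*(3*x + 7)) + 19/(4*(x + 5))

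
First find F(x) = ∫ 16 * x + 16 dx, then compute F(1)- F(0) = 24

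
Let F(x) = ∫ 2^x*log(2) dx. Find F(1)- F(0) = 1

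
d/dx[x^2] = 2*x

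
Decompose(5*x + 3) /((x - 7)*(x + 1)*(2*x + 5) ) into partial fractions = -2/(3*(2*x + 5)) + 1/(12*(x + 1)) + 1/(4*(x - 7))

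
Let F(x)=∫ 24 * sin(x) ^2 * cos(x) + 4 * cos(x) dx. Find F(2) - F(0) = -2*sin(6) + 10*sin(2)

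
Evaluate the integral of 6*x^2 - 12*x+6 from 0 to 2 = 4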